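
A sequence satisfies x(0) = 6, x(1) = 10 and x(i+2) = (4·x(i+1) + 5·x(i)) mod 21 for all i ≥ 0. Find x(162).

Computing terms: x(0) = 6,  x(1) = 10,  x(2) = 7,  x(3) = 15,  x(4) = 11,  x(5) = 14,  x(6) = 6,  x(7) = 10.
The sequence repeats with period 6.
So x(162) = x(0 + ((162-0) mod 6)) = x(0) = 6.

6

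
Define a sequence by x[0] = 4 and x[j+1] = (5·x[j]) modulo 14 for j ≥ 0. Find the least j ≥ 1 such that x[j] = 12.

5

We have x[0] = 4; x[1] = 6; x[2] = 2; x[3] = 10; x[4] = 8; x[5] = 12; x[6] = 4.
Since x[6] = x[0] = 4, the sequence is periodic with period 6.
The value 12 first appears (with j ≥ 1) at x[5].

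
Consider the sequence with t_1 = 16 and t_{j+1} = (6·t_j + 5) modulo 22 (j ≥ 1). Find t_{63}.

t_1 = 16; t_2 = 13; t_3 = 17; t_4 = 19; t_5 = 9; t_6 = 15; t_7 = 7; t_8 = 3; t_9 = 1; t_{10} = 11; t_{11} = 5; t_{12} = 13.
Since t_{12} = t_2 = 13, the sequence is eventually periodic: after a pre-period of length 1 it cycles with period 10.
For j ≥ 2, t_j depends only on (j - 2) mod 10. (63 - 2) mod 10 = 1, so t_{63} = t_3 = 17.

17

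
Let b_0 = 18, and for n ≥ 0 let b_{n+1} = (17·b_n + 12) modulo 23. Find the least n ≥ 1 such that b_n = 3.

3

b_0 = 18, b_1 = 19, b_2 = 13, b_3 = 3, b_4 = 17, b_5 = 2, b_6 = 0, b_7 = 12, b_8 = 9, b_9 = 4, b_{10} = 11, b_{11} = 15, b_{12} = 14, b_{13} = 20, b_{14} = 7, b_{15} = 16, b_{16} = 8, b_{17} = 10, b_{18} = 21, b_{19} = 1, b_{20} = 6, b_{21} = 22, b_{22} = 18.
The sequence repeats with period 22.
The value 3 first appears (with n ≥ 1) at b_3.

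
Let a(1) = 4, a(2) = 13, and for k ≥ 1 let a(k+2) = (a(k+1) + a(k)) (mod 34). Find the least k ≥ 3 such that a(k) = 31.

We have a(1) = 4; a(2) = 13; a(3) = 17; a(4) = 30; a(5) = 13; a(6) = 9; a(7) = 22; a(8) = 31; a(9) = 19; a(10) = 16; a(11) = 1; a(12) = 17; a(13) = 18; a(14) = 1; a(15) = 19; a(16) = 20; a(17) = 5; a(18) = 25; a(19) = 30; a(20) = 21; a(21) = 17; a(22) = 4; a(23) = 21; a(24) = 25; a(25) = 12; a(26) = 3; a(27) = 15; a(28) = 18; a(29) = 33; a(30) = 17; a(31) = 16; a(32) = 33; a(33) = 15; a(34) = 14; a(35) = 29; a(36) = 9; a(37) = 4; a(38) = 13.
The sequence repeats with period 36.
The value 31 first appears (with k ≥ 3) at a(8).

8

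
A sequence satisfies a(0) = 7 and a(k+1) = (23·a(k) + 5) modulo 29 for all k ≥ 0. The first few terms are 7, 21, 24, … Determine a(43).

Listing terms: a(0) = 7, a(1) = 21, a(2) = 24, a(3) = 6, a(4) = 27, a(5) = 17, a(6) = 19, a(7) = 7.
The sequence repeats with period 7.
(43 - 0) mod 7 = 1, so a(43) = a(1) = 21.

21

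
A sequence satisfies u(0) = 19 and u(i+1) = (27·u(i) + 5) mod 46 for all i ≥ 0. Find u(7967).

10

Computing terms: u(0) = 19, u(1) = 12, u(2) = 7, u(3) = 10, u(4) = 45, u(5) = 24, u(6) = 9, u(7) = 18, u(8) = 31, u(9) = 14, u(10) = 15, u(11) = 42, u(12) = 35, u(13) = 30, u(14) = 33, u(15) = 22, u(16) = 1, u(17) = 32, u(18) = 41, u(19) = 8, u(20) = 37, u(21) = 38, u(22) = 19.
The sequence repeats with period 22.
(7967 - 0) mod 22 = 3, so u(7967) = u(3) = 10.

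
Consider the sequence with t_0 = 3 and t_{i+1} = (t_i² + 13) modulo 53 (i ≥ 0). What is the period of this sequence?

We have t_0 = 3,  t_1 = 22,  t_2 = 20,  t_3 = 42,  t_4 = 28,  t_5 = 2,  t_6 = 17,  t_7 = 37,  t_8 = 4,  t_9 = 29,  t_{10} = 6,  t_{11} = 49,  t_{12} = 29.
Since t_{12} = t_9 = 29, the sequence is eventually periodic: after a pre-period of length 9 it cycles with period 3.

3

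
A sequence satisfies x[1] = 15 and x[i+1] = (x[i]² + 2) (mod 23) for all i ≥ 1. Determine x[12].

Listing terms: x[1] = 15; x[2] = 20; x[3] = 11; x[4] = 8; x[5] = 20.
Since x[5] = x[2] = 20, the sequence is eventually periodic: after a pre-period of length 1 it cycles with period 3.
For i ≥ 2, x[i] depends only on (i - 2) mod 3. (12 - 2) mod 3 = 1, so x[12] = x[3] = 11.

11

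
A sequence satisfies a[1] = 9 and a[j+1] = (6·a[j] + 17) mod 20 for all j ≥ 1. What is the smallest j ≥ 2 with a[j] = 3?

3

Listing terms: a[1] = 9; a[2] = 11; a[3] = 3; a[4] = 15; a[5] = 7; a[6] = 19; a[7] = 11.
Since a[7] = a[2] = 11, the sequence is eventually periodic: after a pre-period of length 1 it cycles with period 5.
The value 3 first appears (with j ≥ 2) at a[3].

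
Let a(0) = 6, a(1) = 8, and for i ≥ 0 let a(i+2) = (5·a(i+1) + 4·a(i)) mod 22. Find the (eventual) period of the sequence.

40

We have a(0) = 6,  a(1) = 8,  a(2) = 20,  a(3) = 0,  a(4) = 14,  a(5) = 4,  a(6) = 10,  a(7) = 0,  a(8) = 18,  a(9) = 2,  a(10) = 16,  a(11) = 0,  a(12) = 20,  a(13) = 12,  a(14) = 8,  a(15) = 0,  a(16) = 10,  a(17) = 6,  a(18) = 4,  a(19) = 0,  a(20) = 16,  a(21) = 14,  a(22) = 2,  a(23) = 0,  a(24) = 8,  a(25) = 18,  a(26) = 12,  a(27) = 0,  a(28) = 4,  a(29) = 20,  a(30) = 6,  a(31) = 0,  a(32) = 2,  a(33) = 10,  a(34) = 14,  a(35) = 0,  a(36) = 12,  a(37) = 16,  a(38) = 18,  a(39) = 0,  a(40) = 6,  a(41) = 8.
The sequence repeats with period 40.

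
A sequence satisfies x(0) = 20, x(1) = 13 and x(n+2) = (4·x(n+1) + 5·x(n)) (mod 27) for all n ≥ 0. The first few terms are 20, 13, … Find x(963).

7

x(0) = 20,  x(1) = 13,  x(2) = 17,  x(3) = 25,  x(4) = 23,  x(5) = 1,  x(6) = 11,  x(7) = 22,  x(8) = 8,  x(9) = 7,  x(10) = 14,  x(11) = 10,  x(12) = 2,  x(13) = 4,  x(14) = 26,  x(15) = 16,  x(16) = 5,  x(17) = 19,  x(18) = 20,  x(19) = 13.
Since (x(18), x(19)) = (x(0), x(1)) = (20, 13) (two consecutive terms determine the rest), the sequence is periodic with period 18.
(963 - 0) mod 18 = 9, so x(963) = x(9) = 7.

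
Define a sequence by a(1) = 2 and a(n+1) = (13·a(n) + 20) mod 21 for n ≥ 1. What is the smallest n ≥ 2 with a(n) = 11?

4

Listing terms: a(1) = 2; a(2) = 4; a(3) = 9; a(4) = 11; a(5) = 16; a(6) = 18; a(7) = 2.
Since a(7) = a(1) = 2, the sequence is periodic with period 6.
The value 11 first appears (with n ≥ 2) at a(4).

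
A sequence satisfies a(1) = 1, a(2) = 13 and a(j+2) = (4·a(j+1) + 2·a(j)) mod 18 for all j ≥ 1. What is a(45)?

0

Listing terms: a(1) = 1; a(2) = 13; a(3) = 0; a(4) = 8; a(5) = 14; a(6) = 0; a(7) = 10; a(8) = 4; a(9) = 0; a(10) = 8.
Since (a(9), a(10)) = (a(3), a(4)) = (0, 8) (two consecutive terms determine the rest), the sequence is eventually periodic: after a pre-period of length 2 it cycles with period 6.
For j ≥ 3, a(j) depends only on (j - 3) mod 6. (45 - 3) mod 6 = 0, so a(45) = a(3) = 0.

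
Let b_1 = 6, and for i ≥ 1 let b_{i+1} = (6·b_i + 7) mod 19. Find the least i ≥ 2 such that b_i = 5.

Computing terms: b_1 = 6,  b_2 = 5,  b_3 = 18,  b_4 = 1,  b_5 = 13,  b_6 = 9,  b_7 = 4,  b_8 = 12,  b_9 = 3,  b_{10} = 6.
Since b_{10} = b_1 = 6, the sequence is periodic with period 9.
The value 5 first appears (with i ≥ 2) at b_2.

2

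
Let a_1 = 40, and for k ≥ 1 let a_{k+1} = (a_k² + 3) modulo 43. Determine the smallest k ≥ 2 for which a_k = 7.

Computing terms: a_1 = 40, a_2 = 12, a_3 = 18, a_4 = 26, a_5 = 34, a_6 = 41, a_7 = 7, a_8 = 9, a_9 = 41.
Since a_9 = a_6 = 41, the sequence is eventually periodic: after a pre-period of length 5 it cycles with period 3.
The value 7 first appears (with k ≥ 2) at a_7.

7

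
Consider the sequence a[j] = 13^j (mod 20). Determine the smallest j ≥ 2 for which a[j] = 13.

5

We have a[1] = 13; a[2] = 9; a[3] = 17; a[4] = 1; a[5] = 13.
Since a[5] = a[1] = 13, the sequence is periodic with period 4.
The value 13 next appears (with j ≥ 2) at a[5].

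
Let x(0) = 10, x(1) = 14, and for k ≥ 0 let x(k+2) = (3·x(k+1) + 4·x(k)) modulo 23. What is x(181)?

Listing terms: x(0) = 10,  x(1) = 14,  x(2) = 13,  x(3) = 3,  x(4) = 15,  x(5) = 11,  x(6) = 1,  x(7) = 1,  x(8) = 7,  x(9) = 2,  x(10) = 11,  x(11) = 18,  x(12) = 6,  x(13) = 21,  x(14) = 18,  x(15) = 0,  x(16) = 3,  x(17) = 9,  x(18) = 16,  x(19) = 15,  x(20) = 17,  x(21) = 19,  x(22) = 10,  x(23) = 14.
Since (x(22), x(23)) = (x(0), x(1)) = (10, 14) (two consecutive terms determine the rest), the sequence is periodic with period 22.
(181 - 0) mod 22 = 5, so x(181) = x(5) = 11.

11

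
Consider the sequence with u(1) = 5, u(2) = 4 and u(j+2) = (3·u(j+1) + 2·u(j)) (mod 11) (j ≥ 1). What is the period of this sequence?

30

Listing terms: u(1) = 5, u(2) = 4, u(3) = 0, u(4) = 8, u(5) = 2, u(6) = 0, u(7) = 4, u(8) = 1, u(9) = 0, u(10) = 2, u(11) = 6, u(12) = 0, u(13) = 1, u(14) = 3, u(15) = 0, u(16) = 6, u(17) = 7, u(18) = 0, u(19) = 3, u(20) = 9, u(21) = 0, u(22) = 7, u(23) = 10, u(24) = 0, u(25) = 9, u(26) = 5, u(27) = 0, u(28) = 10, u(29) = 8, u(30) = 0, u(31) = 5, u(32) = 4.
Since (u(31), u(32)) = (u(1), u(2)) = (5, 4) (two consecutive terms determine the rest), the sequence is periodic with period 30.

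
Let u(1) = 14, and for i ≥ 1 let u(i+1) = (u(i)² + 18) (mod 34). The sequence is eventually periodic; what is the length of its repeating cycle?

6

Computing terms: u(1) = 14,  u(2) = 10,  u(3) = 16,  u(4) = 2,  u(5) = 22,  u(6) = 26,  u(7) = 14.
Since u(7) = u(1) = 14, the sequence is periodic with period 6.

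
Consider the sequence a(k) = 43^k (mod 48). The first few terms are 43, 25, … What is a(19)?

19

Listing terms: a(1) = 43, a(2) = 25, a(3) = 19, a(4) = 1, a(5) = 43.
Since a(5) = a(1) = 43, the sequence is periodic with period 4.
(19 - 1) mod 4 = 2, so a(19) = a(3) = 19.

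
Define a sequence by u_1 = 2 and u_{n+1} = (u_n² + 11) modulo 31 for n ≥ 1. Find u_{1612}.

u_1 = 2,  u_2 = 15,  u_3 = 19,  u_4 = 0,  u_5 = 11,  u_6 = 8,  u_7 = 13,  u_8 = 25,  u_9 = 16,  u_{10} = 19.
Since u_{10} = u_3 = 19, the sequence is eventually periodic: after a pre-period of length 2 it cycles with period 7.
For n ≥ 3, u_n depends only on (n - 3) mod 7. (1612 - 3) mod 7 = 6, so u_{1612} = u_9 = 16.

16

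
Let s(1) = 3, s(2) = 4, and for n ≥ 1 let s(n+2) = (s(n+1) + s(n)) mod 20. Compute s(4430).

4

We have s(1) = 3; s(2) = 4; s(3) = 7; s(4) = 11; s(5) = 18; s(6) = 9; s(7) = 7; s(8) = 16; s(9) = 3; s(10) = 19; s(11) = 2; s(12) = 1; s(13) = 3; s(14) = 4.
The sequence repeats with period 12.
(4430 - 1) mod 12 = 1, so s(4430) = s(2) = 4.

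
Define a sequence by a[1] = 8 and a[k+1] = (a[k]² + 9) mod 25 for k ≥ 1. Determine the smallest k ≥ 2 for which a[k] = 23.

2

Computing terms: a[1] = 8, a[2] = 23, a[3] = 13, a[4] = 3, a[5] = 18, a[6] = 8.
Since a[6] = a[1] = 8, the sequence is periodic with period 5.
The value 23 first appears (with k ≥ 2) at a[2].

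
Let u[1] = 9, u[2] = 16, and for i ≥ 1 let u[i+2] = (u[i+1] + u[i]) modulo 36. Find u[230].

20

Computing terms: u[1] = 9,  u[2] = 16,  u[3] = 25,  u[4] = 5,  u[5] = 30,  u[6] = 35,  u[7] = 29,  u[8] = 28,  u[9] = 21,  u[10] = 13,  u[11] = 34,  u[12] = 11,  u[13] = 9,  u[14] = 20,  u[15] = 29,  u[16] = 13,  u[17] = 6,  u[18] = 19,  u[19] = 25,  u[20] = 8,  u[21] = 33,  u[22] = 5,  u[23] = 2,  u[24] = 7,  u[25] = 9,  u[26] = 16.
The sequence repeats with period 24.
(230 - 1) mod 24 = 13, so u[230] = u[14] = 20.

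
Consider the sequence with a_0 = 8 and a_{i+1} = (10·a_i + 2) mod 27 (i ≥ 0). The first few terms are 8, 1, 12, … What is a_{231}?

11

Listing terms: a_0 = 8,  a_1 = 1,  a_2 = 12,  a_3 = 14,  a_4 = 7,  a_5 = 18,  a_6 = 20,  a_7 = 13,  a_8 = 24,  a_9 = 26,  a_{10} = 19,  a_{11} = 3,  a_{12} = 5,  a_{13} = 25,  a_{14} = 9,  a_{15} = 11,  a_{16} = 4,  a_{17} = 15,  a_{18} = 17,  a_{19} = 10,  a_{20} = 21,  a_{21} = 23,  a_{22} = 16,  a_{23} = 0,  a_{24} = 2,  a_{25} = 22,  a_{26} = 6,  a_{27} = 8.
The sequence repeats with period 27.
(231 - 0) mod 27 = 15, so a_{231} = a_{15} = 11.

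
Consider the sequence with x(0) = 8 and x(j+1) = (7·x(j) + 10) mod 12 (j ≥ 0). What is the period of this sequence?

Listing terms: x(0) = 8,  x(1) = 6,  x(2) = 4,  x(3) = 2,  x(4) = 0,  x(5) = 10,  x(6) = 8.
The sequence repeats with period 6.

6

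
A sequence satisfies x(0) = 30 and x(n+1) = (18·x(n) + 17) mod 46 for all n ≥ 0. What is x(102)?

Computing terms: x(0) = 30; x(1) = 5; x(2) = 15; x(3) = 11; x(4) = 31; x(5) = 23; x(6) = 17; x(7) = 1; x(8) = 35; x(9) = 3; x(10) = 25; x(11) = 7; x(12) = 5.
Since x(12) = x(1) = 5, the sequence is eventually periodic: after a pre-period of length 1 it cycles with period 11.
For n ≥ 1, x(n) depends only on (n - 1) mod 11. (102 - 1) mod 11 = 2, so x(102) = x(3) = 11.

11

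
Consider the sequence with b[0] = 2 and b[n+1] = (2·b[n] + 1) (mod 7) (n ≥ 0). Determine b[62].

4

Computing terms: b[0] = 2, b[1] = 5, b[2] = 4, b[3] = 2.
Since b[3] = b[0] = 2, the sequence is periodic with period 3.
So b[62] = b[0 + ((62-0) mod 3)] = b[2] = 4.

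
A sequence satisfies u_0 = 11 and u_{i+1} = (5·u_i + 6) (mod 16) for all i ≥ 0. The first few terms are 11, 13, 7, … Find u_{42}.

7

Computing terms: u_0 = 11; u_1 = 13; u_2 = 7; u_3 = 9; u_4 = 3; u_5 = 5; u_6 = 15; u_7 = 1; u_8 = 11.
Since u_8 = u_0 = 11, the sequence is periodic with period 8.
So u_{42} = u_{0 + ((42-0) mod 8)} = u_2 = 7.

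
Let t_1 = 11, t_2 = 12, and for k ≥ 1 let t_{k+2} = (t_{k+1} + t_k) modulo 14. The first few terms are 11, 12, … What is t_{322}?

t_1 = 11, t_2 = 12, t_3 = 9, t_4 = 7, t_5 = 2, t_6 = 9, t_7 = 11, t_8 = 6, t_9 = 3, t_{10} = 9, t_{11} = 12, t_{12} = 7, t_{13} = 5, t_{14} = 12, t_{15} = 3, t_{16} = 1, t_{17} = 4, t_{18} = 5, t_{19} = 9, t_{20} = 0, t_{21} = 9, t_{22} = 9, t_{23} = 4, t_{24} = 13, t_{25} = 3, t_{26} = 2, t_{27} = 5, t_{28} = 7, t_{29} = 12, t_{30} = 5, t_{31} = 3, t_{32} = 8, t_{33} = 11, t_{34} = 5, t_{35} = 2, t_{36} = 7, t_{37} = 9, t_{38} = 2, t_{39} = 11, t_{40} = 13, t_{41} = 10, t_{42} = 9, t_{43} = 5, t_{44} = 0, t_{45} = 5, t_{46} = 5, t_{47} = 10, t_{48} = 1, t_{49} = 11, t_{50} = 12.
The sequence repeats with period 48.
(322 - 1) mod 48 = 33, so t_{322} = t_{34} = 5.

5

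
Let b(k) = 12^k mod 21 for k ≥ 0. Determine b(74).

18

b(0) = 1,  b(1) = 12,  b(2) = 18,  b(3) = 6,  b(4) = 9,  b(5) = 3,  b(6) = 15,  b(7) = 12.
Since b(7) = b(1) = 12, the sequence is eventually periodic: after a pre-period of length 1 it cycles with period 6.
For k ≥ 1, b(k) depends only on (k - 1) mod 6. (74 - 1) mod 6 = 1, so b(74) = b(2) = 18.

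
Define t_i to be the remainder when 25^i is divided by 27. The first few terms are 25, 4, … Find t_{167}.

22

We have t_1 = 25,  t_2 = 4,  t_3 = 19,  t_4 = 16,  t_5 = 22,  t_6 = 10,  t_7 = 7,  t_8 = 13,  t_9 = 1,  t_{10} = 25.
Since t_{10} = t_1 = 25, the sequence is periodic with period 9.
(167 - 1) mod 9 = 4, so t_{167} = t_5 = 22.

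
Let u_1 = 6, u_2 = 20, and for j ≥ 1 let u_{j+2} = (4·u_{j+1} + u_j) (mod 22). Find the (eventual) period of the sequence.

10

u_1 = 6; u_2 = 20; u_3 = 20; u_4 = 12; u_5 = 2; u_6 = 20; u_7 = 16; u_8 = 18; u_9 = 0; u_{10} = 18; u_{11} = 6; u_{12} = 20.
The sequence repeats with period 10.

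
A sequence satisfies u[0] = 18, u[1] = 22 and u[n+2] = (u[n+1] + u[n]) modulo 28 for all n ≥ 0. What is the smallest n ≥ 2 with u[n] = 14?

Listing terms: u[0] = 18, u[1] = 22, u[2] = 12, u[3] = 6, u[4] = 18, u[5] = 24, u[6] = 14, u[7] = 10, u[8] = 24, u[9] = 6, u[10] = 2, u[11] = 8, u[12] = 10, u[13] = 18, u[14] = 0, u[15] = 18, u[16] = 18, u[17] = 8, u[18] = 26, u[19] = 6, u[20] = 4, u[21] = 10, u[22] = 14, u[23] = 24, u[24] = 10, u[25] = 6, u[26] = 16, u[27] = 22, u[28] = 10, u[29] = 4, u[30] = 14, u[31] = 18, u[32] = 4, u[33] = 22, u[34] = 26, u[35] = 20, u[36] = 18, u[37] = 10, u[38] = 0, u[39] = 10, u[40] = 10, u[41] = 20, u[42] = 2, u[43] = 22, u[44] = 24, u[45] = 18, u[46] = 14, u[47] = 4, u[48] = 18, u[49] = 22.
Since (u[48], u[49]) = (u[0], u[1]) = (18, 22) (two consecutive terms determine the rest), the sequence is periodic with period 48.
The value 14 first appears (with n ≥ 2) at u[6].

6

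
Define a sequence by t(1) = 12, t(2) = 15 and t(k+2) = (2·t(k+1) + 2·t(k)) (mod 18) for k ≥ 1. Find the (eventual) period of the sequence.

3

Listing terms: t(1) = 12; t(2) = 15; t(3) = 0; t(4) = 12; t(5) = 6; t(6) = 0; t(7) = 12.
Since (t(6), t(7)) = (t(3), t(4)) = (0, 12) (two consecutive terms determine the rest), the sequence is eventually periodic: after a pre-period of length 2 it cycles with period 3.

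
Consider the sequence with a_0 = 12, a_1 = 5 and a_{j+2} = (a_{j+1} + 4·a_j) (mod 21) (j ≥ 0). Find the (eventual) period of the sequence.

Computing terms: a_0 = 12,  a_1 = 5,  a_2 = 11,  a_3 = 10,  a_4 = 12,  a_5 = 10,  a_6 = 16,  a_7 = 14,  a_8 = 15,  a_9 = 8,  a_{10} = 5,  a_{11} = 16,  a_{12} = 15,  a_{13} = 16,  a_{14} = 13,  a_{15} = 14,  a_{16} = 3,  a_{17} = 17,  a_{18} = 8,  a_{19} = 13,  a_{20} = 3,  a_{21} = 13,  a_{22} = 4,  a_{23} = 14,  a_{24} = 9,  a_{25} = 2,  a_{26} = 17,  a_{27} = 4,  a_{28} = 9,  a_{29} = 4,  a_{30} = 19,  a_{31} = 14,  a_{32} = 6,  a_{33} = 20,  a_{34} = 2,  a_{35} = 19,  a_{36} = 6,  a_{37} = 19,  a_{38} = 1,  a_{39} = 14,  a_{40} = 18,  a_{41} = 11,  a_{42} = 20,  a_{43} = 1,  a_{44} = 18,  a_{45} = 1,  a_{46} = 10,  a_{47} = 14,  a_{48} = 12,  a_{49} = 5.
The sequence repeats with period 48.

48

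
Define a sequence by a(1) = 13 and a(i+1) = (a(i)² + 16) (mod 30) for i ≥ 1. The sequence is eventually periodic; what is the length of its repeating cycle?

Listing terms: a(1) = 13,  a(2) = 5,  a(3) = 11,  a(4) = 17,  a(5) = 5.
Since a(5) = a(2) = 5, the sequence is eventually periodic: after a pre-period of length 1 it cycles with period 3.

3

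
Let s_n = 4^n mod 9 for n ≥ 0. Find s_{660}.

s_0 = 1, s_1 = 4, s_2 = 7, s_3 = 1.
The sequence repeats with period 3.
(660 - 0) mod 3 = 0, so s_{660} = s_0 = 1.

1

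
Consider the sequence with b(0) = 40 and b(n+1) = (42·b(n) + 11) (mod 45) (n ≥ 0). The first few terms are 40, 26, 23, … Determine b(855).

32

We have b(0) = 40, b(1) = 26, b(2) = 23, b(3) = 32, b(4) = 5, b(5) = 41, b(6) = 23.
Since b(6) = b(2) = 23, the sequence is eventually periodic: after a pre-period of length 2 it cycles with period 4.
For n ≥ 2, b(n) depends only on (n - 2) mod 4. (855 - 2) mod 4 = 1, so b(855) = b(3) = 32.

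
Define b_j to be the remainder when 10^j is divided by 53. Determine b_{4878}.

We have b_0 = 1,  b_1 = 10,  b_2 = 47,  b_3 = 46,  b_4 = 36,  b_5 = 42,  b_6 = 49,  b_7 = 13,  b_8 = 24,  b_9 = 28,  b_{10} = 15,  b_{11} = 44,  b_{12} = 16,  b_{13} = 1.
The sequence repeats with period 13.
So b_{4878} = b_{0 + ((4878-0) mod 13)} = b_3 = 46.

46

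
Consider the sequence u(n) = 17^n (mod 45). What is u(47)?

8

Computing terms: u(1) = 17, u(2) = 19, u(3) = 8, u(4) = 1, u(5) = 17.
The sequence repeats with period 4.
So u(47) = u(1 + ((47-1) mod 4)) = u(3) = 8.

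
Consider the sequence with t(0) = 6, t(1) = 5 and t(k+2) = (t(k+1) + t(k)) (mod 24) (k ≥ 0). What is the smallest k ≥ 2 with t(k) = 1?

19

t(0) = 6; t(1) = 5; t(2) = 11; t(3) = 16; t(4) = 3; t(5) = 19; t(6) = 22; t(7) = 17; t(8) = 15; t(9) = 8; t(10) = 23; t(11) = 7; t(12) = 6; t(13) = 13; t(14) = 19; t(15) = 8; t(16) = 3; t(17) = 11; t(18) = 14; t(19) = 1; t(20) = 15; t(21) = 16; t(22) = 7; t(23) = 23; t(24) = 6; t(25) = 5.
Since (t(24), t(25)) = (t(0), t(1)) = (6, 5) (two consecutive terms determine the rest), the sequence is periodic with period 24.
The value 1 first appears (with k ≥ 2) at t(19).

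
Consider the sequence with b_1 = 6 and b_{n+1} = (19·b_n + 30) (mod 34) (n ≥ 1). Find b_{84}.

Computing terms: b_1 = 6,  b_2 = 8,  b_3 = 12,  b_4 = 20,  b_5 = 2,  b_6 = 0,  b_7 = 30,  b_8 = 22,  b_9 = 6.
The sequence repeats with period 8.
So b_{84} = b_{1 + ((84-1) mod 8)} = b_4 = 20.

20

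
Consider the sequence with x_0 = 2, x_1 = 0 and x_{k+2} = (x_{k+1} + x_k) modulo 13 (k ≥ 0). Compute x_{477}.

We have x_0 = 2; x_1 = 0; x_2 = 2; x_3 = 2; x_4 = 4; x_5 = 6; x_6 = 10; x_7 = 3; x_8 = 0; x_9 = 3; x_{10} = 3; x_{11} = 6; x_{12} = 9; x_{13} = 2; x_{14} = 11; x_{15} = 0; x_{16} = 11; x_{17} = 11; x_{18} = 9; x_{19} = 7; x_{20} = 3; x_{21} = 10; x_{22} = 0; x_{23} = 10; x_{24} = 10; x_{25} = 7; x_{26} = 4; x_{27} = 11; x_{28} = 2; x_{29} = 0.
Since (x_{28}, x_{29}) = (x_0, x_1) = (2, 0) (two consecutive terms determine the rest), the sequence is periodic with period 28.
So x_{477} = x_{0 + ((477-0) mod 28)} = x_1 = 0.

0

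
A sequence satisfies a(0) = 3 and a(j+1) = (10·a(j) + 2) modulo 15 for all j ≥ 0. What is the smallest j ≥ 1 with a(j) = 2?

We have a(0) = 3, a(1) = 2, a(2) = 7, a(3) = 12, a(4) = 2.
Since a(4) = a(1) = 2, the sequence is eventually periodic: after a pre-period of length 1 it cycles with period 3.
The value 2 first appears (with j ≥ 1) at a(1).

1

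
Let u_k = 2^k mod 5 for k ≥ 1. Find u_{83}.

Computing terms: u_1 = 2; u_2 = 4; u_3 = 3; u_4 = 1; u_5 = 2.
Since u_5 = u_1 = 2, the sequence is periodic with period 4.
(83 - 1) mod 4 = 2, so u_{83} = u_3 = 3.

3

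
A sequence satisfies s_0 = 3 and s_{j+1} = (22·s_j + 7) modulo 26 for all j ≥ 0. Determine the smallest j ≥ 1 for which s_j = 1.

2

We have s_0 = 3; s_1 = 21; s_2 = 1; s_3 = 3.
Since s_3 = s_0 = 3, the sequence is periodic with period 3.
The value 1 first appears (with j ≥ 1) at s_2.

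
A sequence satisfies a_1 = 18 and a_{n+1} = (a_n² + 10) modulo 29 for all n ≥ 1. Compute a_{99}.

a_1 = 18; a_2 = 15; a_3 = 3; a_4 = 19; a_5 = 23; a_6 = 17; a_7 = 9; a_8 = 4; a_9 = 26; a_{10} = 19.
Since a_{10} = a_4 = 19, the sequence is eventually periodic: after a pre-period of length 3 it cycles with period 6.
For n ≥ 4, a_n depends only on (n - 4) mod 6. (99 - 4) mod 6 = 5, so a_{99} = a_9 = 26.

26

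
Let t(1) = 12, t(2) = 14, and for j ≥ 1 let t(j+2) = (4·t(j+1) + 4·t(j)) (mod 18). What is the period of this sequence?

24

Listing terms: t(1) = 12, t(2) = 14, t(3) = 14, t(4) = 4, t(5) = 0, t(6) = 16, t(7) = 10, t(8) = 14, t(9) = 6, t(10) = 8, t(11) = 2, t(12) = 4, t(13) = 6, t(14) = 4, t(15) = 4, t(16) = 14, t(17) = 0, t(18) = 2, t(19) = 8, t(20) = 4, t(21) = 12, t(22) = 10, t(23) = 16, t(24) = 14, t(25) = 12, t(26) = 14.
Since (t(25), t(26)) = (t(1), t(2)) = (12, 14) (two consecutive terms determine the rest), the sequence is periodic with period 24.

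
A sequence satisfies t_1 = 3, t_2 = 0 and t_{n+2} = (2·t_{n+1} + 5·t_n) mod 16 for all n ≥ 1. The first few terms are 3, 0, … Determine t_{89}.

We have t_1 = 3, t_2 = 0, t_3 = 15, t_4 = 14, t_5 = 7, t_6 = 4, t_7 = 11, t_8 = 10, t_9 = 11, t_{10} = 8, t_{11} = 7, t_{12} = 6, t_{13} = 15, t_{14} = 12, t_{15} = 3, t_{16} = 2, t_{17} = 3, t_{18} = 0.
Since (t_{17}, t_{18}) = (t_1, t_2) = (3, 0) (two consecutive terms determine the rest), the sequence is periodic with period 16.
(89 - 1) mod 16 = 8, so t_{89} = t_9 = 11.

11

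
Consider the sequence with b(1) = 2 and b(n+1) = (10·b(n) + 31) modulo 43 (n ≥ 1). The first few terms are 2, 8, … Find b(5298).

18

We have b(1) = 2,  b(2) = 8,  b(3) = 25,  b(4) = 23,  b(5) = 3,  b(6) = 18,  b(7) = 39,  b(8) = 34,  b(9) = 27,  b(10) = 0,  b(11) = 31,  b(12) = 40,  b(13) = 1,  b(14) = 41,  b(15) = 11,  b(16) = 12,  b(17) = 22,  b(18) = 36,  b(19) = 4,  b(20) = 28,  b(21) = 10,  b(22) = 2.
Since b(22) = b(1) = 2, the sequence is periodic with period 21.
So b(5298) = b(1 + ((5298-1) mod 21)) = b(6) = 18.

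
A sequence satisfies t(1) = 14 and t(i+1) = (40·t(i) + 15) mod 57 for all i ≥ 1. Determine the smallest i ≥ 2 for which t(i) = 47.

18

Computing terms: t(1) = 14; t(2) = 5; t(3) = 44; t(4) = 8; t(5) = 50; t(6) = 20; t(7) = 17; t(8) = 11; t(9) = 56; t(10) = 32; t(11) = 41; t(12) = 2; t(13) = 38; t(14) = 53; t(15) = 26; t(16) = 29; t(17) = 35; t(18) = 47; t(19) = 14.
The sequence repeats with period 18.
The value 47 first appears (with i ≥ 2) at t(18).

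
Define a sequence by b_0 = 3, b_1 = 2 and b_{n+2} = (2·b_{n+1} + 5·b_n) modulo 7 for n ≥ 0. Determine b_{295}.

Listing terms: b_0 = 3; b_1 = 2; b_2 = 5; b_3 = 6; b_4 = 2; b_5 = 6; b_6 = 1; b_7 = 4; b_8 = 6; b_9 = 4; b_{10} = 3; b_{11} = 5; b_{12} = 4; b_{13} = 5; b_{14} = 2; b_{15} = 1; b_{16} = 5; b_{17} = 1; b_{18} = 6; b_{19} = 3; b_{20} = 1; b_{21} = 3; b_{22} = 4; b_{23} = 2; b_{24} = 3; b_{25} = 2.
Since (b_{24}, b_{25}) = (b_0, b_1) = (3, 2) (two consecutive terms determine the rest), the sequence is periodic with period 24.
(295 - 0) mod 24 = 7, so b_{295} = b_7 = 4.

4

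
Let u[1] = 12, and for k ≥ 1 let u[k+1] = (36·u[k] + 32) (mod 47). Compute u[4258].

Computing terms: u[1] = 12, u[2] = 41, u[3] = 4, u[4] = 35, u[5] = 23, u[6] = 14, u[7] = 19, u[8] = 11, u[9] = 5, u[10] = 24, u[11] = 3, u[12] = 46, u[13] = 43, u[14] = 29, u[15] = 42, u[16] = 40, u[17] = 15, u[18] = 8, u[19] = 38, u[20] = 37, u[21] = 1, u[22] = 21, u[23] = 36, u[24] = 12.
The sequence repeats with period 23.
(4258 - 1) mod 23 = 2, so u[4258] = u[3] = 4.

4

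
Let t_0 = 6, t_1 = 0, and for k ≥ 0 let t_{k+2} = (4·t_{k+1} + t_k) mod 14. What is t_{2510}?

4

t_0 = 6,  t_1 = 0,  t_2 = 6,  t_3 = 10,  t_4 = 4,  t_5 = 12,  t_6 = 10,  t_7 = 10,  t_8 = 8,  t_9 = 0,  t_{10} = 8,  t_{11} = 4,  t_{12} = 10,  t_{13} = 2,  t_{14} = 4,  t_{15} = 4,  t_{16} = 6,  t_{17} = 0.
The sequence repeats with period 16.
So t_{2510} = t_{0 + ((2510-0) mod 16)} = t_{14} = 4.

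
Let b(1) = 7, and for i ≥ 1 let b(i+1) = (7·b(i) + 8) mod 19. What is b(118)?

Computing terms: b(1) = 7,  b(2) = 0,  b(3) = 8,  b(4) = 7.
The sequence repeats with period 3.
(118 - 1) mod 3 = 0, so b(118) = b(1) = 7.

7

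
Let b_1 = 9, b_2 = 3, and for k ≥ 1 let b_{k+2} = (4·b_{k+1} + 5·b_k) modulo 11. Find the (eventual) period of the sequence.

Computing terms: b_1 = 9, b_2 = 3, b_3 = 2, b_4 = 1, b_5 = 3, b_6 = 6, b_7 = 6, b_8 = 10, b_9 = 4, b_{10} = 0, b_{11} = 9, b_{12} = 3.
Since (b_{11}, b_{12}) = (b_1, b_2) = (9, 3) (two consecutive terms determine the rest), the sequence is periodic with period 10.

10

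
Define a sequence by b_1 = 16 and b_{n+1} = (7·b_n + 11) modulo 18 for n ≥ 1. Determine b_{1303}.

10

Listing terms: b_1 = 16,  b_2 = 15,  b_3 = 8,  b_4 = 13,  b_5 = 12,  b_6 = 5,  b_7 = 10,  b_8 = 9,  b_9 = 2,  b_{10} = 7,  b_{11} = 6,  b_{12} = 17,  b_{13} = 4,  b_{14} = 3,  b_{15} = 14,  b_{16} = 1,  b_{17} = 0,  b_{18} = 11,  b_{19} = 16.
Since b_{19} = b_1 = 16, the sequence is periodic with period 18.
So b_{1303} = b_{1 + ((1303-1) mod 18)} = b_7 = 10.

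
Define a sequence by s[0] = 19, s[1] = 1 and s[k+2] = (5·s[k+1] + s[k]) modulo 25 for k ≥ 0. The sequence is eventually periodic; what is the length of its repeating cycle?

We have s[0] = 19; s[1] = 1; s[2] = 24; s[3] = 21; s[4] = 4; s[5] = 16; s[6] = 9; s[7] = 11; s[8] = 14; s[9] = 6; s[10] = 19; s[11] = 1.
The sequence repeats with period 10.

10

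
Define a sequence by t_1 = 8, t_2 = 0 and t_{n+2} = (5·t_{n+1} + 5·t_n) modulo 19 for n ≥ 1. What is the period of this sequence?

t_1 = 8,  t_2 = 0,  t_3 = 2,  t_4 = 10,  t_5 = 3,  t_6 = 8,  t_7 = 17,  t_8 = 11,  t_9 = 7,  t_{10} = 14,  t_{11} = 10,  t_{12} = 6,  t_{13} = 4,  t_{14} = 12,  t_{15} = 4,  t_{16} = 4,  t_{17} = 2,  t_{18} = 11,  t_{19} = 8,  t_{20} = 0.
The sequence repeats with period 18.

18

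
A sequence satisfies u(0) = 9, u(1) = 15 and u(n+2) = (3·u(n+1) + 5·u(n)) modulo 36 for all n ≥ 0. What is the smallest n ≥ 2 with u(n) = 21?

3

u(0) = 9; u(1) = 15; u(2) = 18; u(3) = 21; u(4) = 9; u(5) = 24; u(6) = 9; u(7) = 3; u(8) = 18; u(9) = 33; u(10) = 9; u(11) = 12; u(12) = 9; u(13) = 15.
The sequence repeats with period 12.
The value 21 first appears (with n ≥ 2) at u(3).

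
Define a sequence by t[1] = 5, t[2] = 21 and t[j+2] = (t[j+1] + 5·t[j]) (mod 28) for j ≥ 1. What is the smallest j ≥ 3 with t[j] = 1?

13

Computing terms: t[1] = 5,  t[2] = 21,  t[3] = 18,  t[4] = 11,  t[5] = 17,  t[6] = 16,  t[7] = 17,  t[8] = 13,  t[9] = 14,  t[10] = 23,  t[11] = 9,  t[12] = 12,  t[13] = 1,  t[14] = 5,  t[15] = 10,  t[16] = 7,  t[17] = 1,  t[18] = 8,  t[19] = 13,  t[20] = 25,  t[21] = 6,  t[22] = 19,  t[23] = 21,  t[24] = 4,  t[25] = 25,  t[26] = 17,  t[27] = 2,  t[28] = 3,  t[29] = 13,  t[30] = 0,  t[31] = 9,  t[32] = 9,  t[33] = 26,  t[34] = 15,  t[35] = 5,  t[36] = 24,  t[37] = 21,  t[38] = 1,  t[39] = 22,  t[40] = 27,  t[41] = 25,  t[42] = 20,  t[43] = 5,  t[44] = 21.
The sequence repeats with period 42.
The value 1 first appears (with j ≥ 3) at t[13].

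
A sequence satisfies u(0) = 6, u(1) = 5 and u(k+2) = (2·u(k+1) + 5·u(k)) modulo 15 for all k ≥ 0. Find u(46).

5

Listing terms: u(0) = 6; u(1) = 5; u(2) = 10; u(3) = 0; u(4) = 5; u(5) = 10.
Since (u(4), u(5)) = (u(1), u(2)) = (5, 10) (two consecutive terms determine the rest), the sequence is eventually periodic: after a pre-period of length 1 it cycles with period 3.
For k ≥ 1, u(k) depends only on (k - 1) mod 3. (46 - 1) mod 3 = 0, so u(46) = u(1) = 5.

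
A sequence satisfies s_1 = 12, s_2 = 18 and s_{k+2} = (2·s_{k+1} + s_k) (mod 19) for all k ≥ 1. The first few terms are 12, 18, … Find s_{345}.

s_1 = 12,  s_2 = 18,  s_3 = 10,  s_4 = 0,  s_5 = 10,  s_6 = 1,  s_7 = 12,  s_8 = 6,  s_9 = 5,  s_{10} = 16,  s_{11} = 18,  s_{12} = 14,  s_{13} = 8,  s_{14} = 11,  s_{15} = 11,  s_{16} = 14,  s_{17} = 1,  s_{18} = 16,  s_{19} = 14,  s_{20} = 6,  s_{21} = 7,  s_{22} = 1,  s_{23} = 9,  s_{24} = 0,  s_{25} = 9,  s_{26} = 18,  s_{27} = 7,  s_{28} = 13,  s_{29} = 14,  s_{30} = 3,  s_{31} = 1,  s_{32} = 5,  s_{33} = 11,  s_{34} = 8,  s_{35} = 8,  s_{36} = 5,  s_{37} = 18,  s_{38} = 3,  s_{39} = 5,  s_{40} = 13,  s_{41} = 12,  s_{42} = 18.
The sequence repeats with period 40.
So s_{345} = s_{1 + ((345-1) mod 40)} = s_{25} = 9.

9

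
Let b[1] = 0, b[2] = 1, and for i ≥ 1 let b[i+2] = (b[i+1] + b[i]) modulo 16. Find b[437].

Listing terms: b[1] = 0; b[2] = 1; b[3] = 1; b[4] = 2; b[5] = 3; b[6] = 5; b[7] = 8; b[8] = 13; b[9] = 5; b[10] = 2; b[11] = 7; b[12] = 9; b[13] = 0; b[14] = 9; b[15] = 9; b[16] = 2; b[17] = 11; b[18] = 13; b[19] = 8; b[20] = 5; b[21] = 13; b[22] = 2; b[23] = 15; b[24] = 1; b[25] = 0; b[26] = 1.
Since (b[25], b[26]) = (b[1], b[2]) = (0, 1) (two consecutive terms determine the rest), the sequence is periodic with period 24.
So b[437] = b[1 + ((437-1) mod 24)] = b[5] = 3.

3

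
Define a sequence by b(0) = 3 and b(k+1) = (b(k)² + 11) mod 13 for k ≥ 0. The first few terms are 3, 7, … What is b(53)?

8

b(0) = 3, b(1) = 7, b(2) = 8, b(3) = 10, b(4) = 7.
Since b(4) = b(1) = 7, the sequence is eventually periodic: after a pre-period of length 1 it cycles with period 3.
For k ≥ 1, b(k) depends only on (k - 1) mod 3. (53 - 1) mod 3 = 1, so b(53) = b(2) = 8.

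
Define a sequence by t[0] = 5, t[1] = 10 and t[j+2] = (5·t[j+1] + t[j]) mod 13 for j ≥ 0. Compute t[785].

2

We have t[0] = 5,  t[1] = 10,  t[2] = 3,  t[3] = 12,  t[4] = 11,  t[5] = 2,  t[6] = 8,  t[7] = 3,  t[8] = 10,  t[9] = 1,  t[10] = 2,  t[11] = 11,  t[12] = 5,  t[13] = 10.
Since (t[12], t[13]) = (t[0], t[1]) = (5, 10) (two consecutive terms determine the rest), the sequence is periodic with period 12.
So t[785] = t[0 + ((785-0) mod 12)] = t[5] = 2.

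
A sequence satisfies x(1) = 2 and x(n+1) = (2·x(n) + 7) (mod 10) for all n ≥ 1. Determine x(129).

Listing terms: x(1) = 2,  x(2) = 1,  x(3) = 9,  x(4) = 5,  x(5) = 7,  x(6) = 1.
Since x(6) = x(2) = 1, the sequence is eventually periodic: after a pre-period of length 1 it cycles with period 4.
For n ≥ 2, x(n) depends only on (n - 2) mod 4. (129 - 2) mod 4 = 3, so x(129) = x(5) = 7.

7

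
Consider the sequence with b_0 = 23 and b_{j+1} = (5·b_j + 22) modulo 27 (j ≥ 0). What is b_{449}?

11

We have b_0 = 23, b_1 = 2, b_2 = 5, b_3 = 20, b_4 = 14, b_5 = 11, b_6 = 23.
Since b_6 = b_0 = 23, the sequence is periodic with period 6.
(449 - 0) mod 6 = 5, so b_{449} = b_5 = 11.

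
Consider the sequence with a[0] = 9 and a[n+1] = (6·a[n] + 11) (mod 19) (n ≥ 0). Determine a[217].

8

a[0] = 9, a[1] = 8, a[2] = 2, a[3] = 4, a[4] = 16, a[5] = 12, a[6] = 7, a[7] = 15, a[8] = 6, a[9] = 9.
The sequence repeats with period 9.
(217 - 0) mod 9 = 1, so a[217] = a[1] = 8.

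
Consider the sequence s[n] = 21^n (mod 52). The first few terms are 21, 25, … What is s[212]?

1

Computing terms: s[1] = 21,  s[2] = 25,  s[3] = 5,  s[4] = 1,  s[5] = 21.
Since s[5] = s[1] = 21, the sequence is periodic with period 4.
(212 - 1) mod 4 = 3, so s[212] = s[4] = 1.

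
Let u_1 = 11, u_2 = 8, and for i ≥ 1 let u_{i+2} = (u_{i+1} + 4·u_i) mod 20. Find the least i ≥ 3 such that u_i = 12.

Listing terms: u_1 = 11, u_2 = 8, u_3 = 12, u_4 = 4, u_5 = 12, u_6 = 8, u_7 = 16, u_8 = 8, u_9 = 12.
Since (u_8, u_9) = (u_2, u_3) = (8, 12) (two consecutive terms determine the rest), the sequence is eventually periodic: after a pre-period of length 1 it cycles with period 6.
The value 12 first appears (with i ≥ 3) at u_3.

3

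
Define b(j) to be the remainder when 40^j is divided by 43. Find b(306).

4

We have b(0) = 1,  b(1) = 40,  b(2) = 9,  b(3) = 16,  b(4) = 38,  b(5) = 15,  b(6) = 41,  b(7) = 6,  b(8) = 25,  b(9) = 11,  b(10) = 10,  b(11) = 13,  b(12) = 4,  b(13) = 31,  b(14) = 36,  b(15) = 21,  b(16) = 23,  b(17) = 17,  b(18) = 35,  b(19) = 24,  b(20) = 14,  b(21) = 1.
Since b(21) = b(0) = 1, the sequence is periodic with period 21.
So b(306) = b(0 + ((306-0) mod 21)) = b(12) = 4.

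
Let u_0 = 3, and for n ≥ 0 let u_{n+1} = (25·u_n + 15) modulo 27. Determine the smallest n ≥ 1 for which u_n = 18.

7

Listing terms: u_0 = 3, u_1 = 9, u_2 = 24, u_3 = 21, u_4 = 0, u_5 = 15, u_6 = 12, u_7 = 18, u_8 = 6, u_9 = 3.
The sequence repeats with period 9.
The value 18 first appears (with n ≥ 1) at u_7.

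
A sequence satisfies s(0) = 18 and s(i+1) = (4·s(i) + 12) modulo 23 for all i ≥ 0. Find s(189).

3

We have s(0) = 18,  s(1) = 15,  s(2) = 3,  s(3) = 1,  s(4) = 16,  s(5) = 7,  s(6) = 17,  s(7) = 11,  s(8) = 10,  s(9) = 6,  s(10) = 13,  s(11) = 18.
Since s(11) = s(0) = 18, the sequence is periodic with period 11.
So s(189) = s(0 + ((189-0) mod 11)) = s(2) = 3.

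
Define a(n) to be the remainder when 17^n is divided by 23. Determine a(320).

6

Listing terms: a(1) = 17, a(2) = 13, a(3) = 14, a(4) = 8, a(5) = 21, a(6) = 12, a(7) = 20, a(8) = 18, a(9) = 7, a(10) = 4, a(11) = 22, a(12) = 6, a(13) = 10, a(14) = 9, a(15) = 15, a(16) = 2, a(17) = 11, a(18) = 3, a(19) = 5, a(20) = 16, a(21) = 19, a(22) = 1, a(23) = 17.
The sequence repeats with period 22.
So a(320) = a(1 + ((320-1) mod 22)) = a(12) = 6.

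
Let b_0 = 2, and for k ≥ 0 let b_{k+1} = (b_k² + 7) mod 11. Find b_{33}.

10

Computing terms: b_0 = 2,  b_1 = 0,  b_2 = 7,  b_3 = 1,  b_4 = 8,  b_5 = 5,  b_6 = 10,  b_7 = 8.
Since b_7 = b_4 = 8, the sequence is eventually periodic: after a pre-period of length 4 it cycles with period 3.
For k ≥ 4, b_k depends only on (k - 4) mod 3. (33 - 4) mod 3 = 2, so b_{33} = b_6 = 10.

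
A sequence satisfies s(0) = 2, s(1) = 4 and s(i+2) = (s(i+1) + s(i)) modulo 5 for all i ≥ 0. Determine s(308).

0

s(0) = 2,  s(1) = 4,  s(2) = 1,  s(3) = 0,  s(4) = 1,  s(5) = 1,  s(6) = 2,  s(7) = 3,  s(8) = 0,  s(9) = 3,  s(10) = 3,  s(11) = 1,  s(12) = 4,  s(13) = 0,  s(14) = 4,  s(15) = 4,  s(16) = 3,  s(17) = 2,  s(18) = 0,  s(19) = 2,  s(20) = 2,  s(21) = 4.
Since (s(20), s(21)) = (s(0), s(1)) = (2, 4) (two consecutive terms determine the rest), the sequence is periodic with period 20.
(308 - 0) mod 20 = 8, so s(308) = s(8) = 0.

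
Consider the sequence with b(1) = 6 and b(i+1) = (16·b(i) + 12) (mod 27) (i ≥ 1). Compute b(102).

12

Listing terms: b(1) = 6; b(2) = 0; b(3) = 12; b(4) = 15; b(5) = 9; b(6) = 21; b(7) = 24; b(8) = 18; b(9) = 3; b(10) = 6.
Since b(10) = b(1) = 6, the sequence is periodic with period 9.
(102 - 1) mod 9 = 2, so b(102) = b(3) = 12.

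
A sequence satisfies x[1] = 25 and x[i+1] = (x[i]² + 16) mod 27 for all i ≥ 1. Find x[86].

20

x[1] = 25,  x[2] = 20,  x[3] = 11,  x[4] = 2,  x[5] = 20.
Since x[5] = x[2] = 20, the sequence is eventually periodic: after a pre-period of length 1 it cycles with period 3.
For i ≥ 2, x[i] depends only on (i - 2) mod 3. (86 - 2) mod 3 = 0, so x[86] = x[2] = 20.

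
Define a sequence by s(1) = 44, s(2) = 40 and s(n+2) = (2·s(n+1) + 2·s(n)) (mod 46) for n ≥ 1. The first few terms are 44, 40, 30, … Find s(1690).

Computing terms: s(1) = 44, s(2) = 40, s(3) = 30, s(4) = 2, s(5) = 18, s(6) = 40, s(7) = 24, s(8) = 36, s(9) = 28, s(10) = 36, s(11) = 36, s(12) = 6, s(13) = 38, s(14) = 42, s(15) = 22, s(16) = 36, s(17) = 24, s(18) = 28, s(19) = 12, s(20) = 34, s(21) = 0, s(22) = 22, s(23) = 44, s(24) = 40.
The sequence repeats with period 22.
So s(1690) = s(1 + ((1690-1) mod 22)) = s(18) = 28.

28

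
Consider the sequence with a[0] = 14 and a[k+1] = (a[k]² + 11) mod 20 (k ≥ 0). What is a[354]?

We have a[0] = 14, a[1] = 7, a[2] = 0, a[3] = 11, a[4] = 12, a[5] = 15, a[6] = 16, a[7] = 7.
Since a[7] = a[1] = 7, the sequence is eventually periodic: after a pre-period of length 1 it cycles with period 6.
For k ≥ 1, a[k] depends only on (k - 1) mod 6. (354 - 1) mod 6 = 5, so a[354] = a[6] = 16.

16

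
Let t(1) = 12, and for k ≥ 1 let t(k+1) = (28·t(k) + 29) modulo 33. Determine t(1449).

Listing terms: t(1) = 12, t(2) = 2, t(3) = 19, t(4) = 0, t(5) = 29, t(6) = 16, t(7) = 15, t(8) = 20, t(9) = 28, t(10) = 21, t(11) = 23, t(12) = 13, t(13) = 30, t(14) = 11, t(15) = 7, t(16) = 27, t(17) = 26, t(18) = 31, t(19) = 6, t(20) = 32, t(21) = 1, t(22) = 24, t(23) = 8, t(24) = 22, t(25) = 18, t(26) = 5, t(27) = 4, t(28) = 9, t(29) = 17, t(30) = 10, t(31) = 12.
The sequence repeats with period 30.
(1449 - 1) mod 30 = 8, so t(1449) = t(9) = 28.

28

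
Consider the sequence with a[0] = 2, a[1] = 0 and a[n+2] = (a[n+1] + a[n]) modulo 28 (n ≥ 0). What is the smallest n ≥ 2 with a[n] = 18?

14

We have a[0] = 2,  a[1] = 0,  a[2] = 2,  a[3] = 2,  a[4] = 4,  a[5] = 6,  a[6] = 10,  a[7] = 16,  a[8] = 26,  a[9] = 14,  a[10] = 12,  a[11] = 26,  a[12] = 10,  a[13] = 8,  a[14] = 18,  a[15] = 26,  a[16] = 16,  a[17] = 14,  a[18] = 2,  a[19] = 16,  a[20] = 18,  a[21] = 6,  a[22] = 24,  a[23] = 2,  a[24] = 26,  a[25] = 0,  a[26] = 26,  a[27] = 26,  a[28] = 24,  a[29] = 22,  a[30] = 18,  a[31] = 12,  a[32] = 2,  a[33] = 14,  a[34] = 16,  a[35] = 2,  a[36] = 18,  a[37] = 20,  a[38] = 10,  a[39] = 2,  a[40] = 12,  a[41] = 14,  a[42] = 26,  a[43] = 12,  a[44] = 10,  a[45] = 22,  a[46] = 4,  a[47] = 26,  a[48] = 2,  a[49] = 0.
Since (a[48], a[49]) = (a[0], a[1]) = (2, 0) (two consecutive terms determine the rest), the sequence is periodic with period 48.
The value 18 first appears (with n ≥ 2) at a[14].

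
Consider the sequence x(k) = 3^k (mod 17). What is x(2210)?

x(0) = 1, x(1) = 3, x(2) = 9, x(3) = 10, x(4) = 13, x(5) = 5, x(6) = 15, x(7) = 11, x(8) = 16, x(9) = 14, x(10) = 8, x(11) = 7, x(12) = 4, x(13) = 12, x(14) = 2, x(15) = 6, x(16) = 1.
Since x(16) = x(0) = 1, the sequence is periodic with period 16.
So x(2210) = x(0 + ((2210-0) mod 16)) = x(2) = 9.

9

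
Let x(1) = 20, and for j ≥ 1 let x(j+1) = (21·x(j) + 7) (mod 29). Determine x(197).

We have x(1) = 20; x(2) = 21; x(3) = 13; x(4) = 19; x(5) = 0; x(6) = 7; x(7) = 9; x(8) = 22; x(9) = 5; x(10) = 25; x(11) = 10; x(12) = 14; x(13) = 11; x(14) = 6; x(15) = 17; x(16) = 16; x(17) = 24; x(18) = 18; x(19) = 8; x(20) = 1; x(21) = 28; x(22) = 15; x(23) = 3; x(24) = 12; x(25) = 27; x(26) = 23; x(27) = 26; x(28) = 2; x(29) = 20.
Since x(29) = x(1) = 20, the sequence is periodic with period 28.
So x(197) = x(1 + ((197-1) mod 28)) = x(1) = 20.

20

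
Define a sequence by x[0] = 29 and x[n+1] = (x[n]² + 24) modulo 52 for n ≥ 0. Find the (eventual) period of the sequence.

x[0] = 29,  x[1] = 33,  x[2] = 21,  x[3] = 49,  x[4] = 33.
Since x[4] = x[1] = 33, the sequence is eventually periodic: after a pre-period of length 1 it cycles with period 3.

3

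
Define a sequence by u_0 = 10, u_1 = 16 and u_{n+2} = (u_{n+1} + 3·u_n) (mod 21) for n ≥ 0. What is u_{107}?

We have u_0 = 10, u_1 = 16, u_2 = 4, u_3 = 10, u_4 = 1, u_5 = 10, u_6 = 13, u_7 = 1, u_8 = 19, u_9 = 1, u_{10} = 16, u_{11} = 19, u_{12} = 4, u_{13} = 19, u_{14} = 10, u_{15} = 4, u_{16} = 13, u_{17} = 4, u_{18} = 1, u_{19} = 13, u_{20} = 16, u_{21} = 13, u_{22} = 19, u_{23} = 16, u_{24} = 10, u_{25} = 16.
The sequence repeats with period 24.
(107 - 0) mod 24 = 11, so u_{107} = u_{11} = 19.

19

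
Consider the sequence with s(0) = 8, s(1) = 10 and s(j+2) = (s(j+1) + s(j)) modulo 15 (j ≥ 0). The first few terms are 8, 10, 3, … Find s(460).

13

Computing terms: s(0) = 8; s(1) = 10; s(2) = 3; s(3) = 13; s(4) = 1; s(5) = 14; s(6) = 0; s(7) = 14; s(8) = 14; s(9) = 13; s(10) = 12; s(11) = 10; s(12) = 7; s(13) = 2; s(14) = 9; s(15) = 11; s(16) = 5; s(17) = 1; s(18) = 6; s(19) = 7; s(20) = 13; s(21) = 5; s(22) = 3; s(23) = 8; s(24) = 11; s(25) = 4; s(26) = 0; s(27) = 4; s(28) = 4; s(29) = 8; s(30) = 12; s(31) = 5; s(32) = 2; s(33) = 7; s(34) = 9; s(35) = 1; s(36) = 10; s(37) = 11; s(38) = 6; s(39) = 2; s(40) = 8; s(41) = 10.
Since (s(40), s(41)) = (s(0), s(1)) = (8, 10) (two consecutive terms determine the rest), the sequence is periodic with period 40.
So s(460) = s(0 + ((460-0) mod 40)) = s(20) = 13.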